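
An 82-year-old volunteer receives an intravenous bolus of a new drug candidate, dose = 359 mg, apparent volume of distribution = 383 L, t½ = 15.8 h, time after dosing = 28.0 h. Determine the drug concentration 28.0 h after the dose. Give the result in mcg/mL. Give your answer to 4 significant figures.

0.2744 mcg/mL

C₀ = Dose / Vd = 359.0 / 383 = 0.9373 mg/L
k = ln2 / t½ = 0.693147 / 15.8 = 0.04387 h⁻¹
C = C₀ · e^(−k·t) = 0.9373 × e^(−0.04387 × 28.0)
  = 0.9373 × 0.2928 = 0.2744 mg/L
(0.2744 mg/L = 0.2744 mcg/mL)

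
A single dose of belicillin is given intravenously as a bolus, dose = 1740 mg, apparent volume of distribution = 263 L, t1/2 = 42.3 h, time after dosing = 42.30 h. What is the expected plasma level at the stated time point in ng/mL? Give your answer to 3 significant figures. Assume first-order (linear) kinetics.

C₀ = Dose / Vd = 1740 / 263 = 6.616 mg/L
k = ln2 / t½ = 0.693147 / 42.3 = 0.01639 h⁻¹
t / t½ = 42.30 / 42.3 = 1 half-lives
C = C₀ × (1/2)^1 = 6.616 × 0.5000 = 3.308 mg/L
Convert: 3.308 mg/L × 1000 = 3308 ng/mL

3310 ng/mL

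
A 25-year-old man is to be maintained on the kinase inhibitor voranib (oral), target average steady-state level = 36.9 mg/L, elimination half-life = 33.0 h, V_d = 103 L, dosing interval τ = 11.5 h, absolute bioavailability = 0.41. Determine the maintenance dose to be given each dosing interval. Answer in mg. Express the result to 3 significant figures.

k = ln2 / t½ = 0.693147 / 33.0 = 0.02100 h⁻¹
CL = k × Vd = 0.02100 × 103 = 2.163 L/h
At steady state, F × (Dose/τ) = Css × CL.
Dose = Css × CL × τ / F = 36.9 × 2.163 × 11.5 / 0.41 = 2239 mg

2240 mg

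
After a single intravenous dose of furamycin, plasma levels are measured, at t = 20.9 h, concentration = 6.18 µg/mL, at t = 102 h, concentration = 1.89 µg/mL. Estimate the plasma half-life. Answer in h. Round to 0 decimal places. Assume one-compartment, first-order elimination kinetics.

k = ln(C₁/C₂) / (t₂ − t₁) = ln(6.18/1.89) / (102 − 20.9)
  = 1.185 / 81.10 = 0.01461 h⁻¹
t½ = ln2 / k = 0.693147 / 0.01461 = 47.44 h

47 h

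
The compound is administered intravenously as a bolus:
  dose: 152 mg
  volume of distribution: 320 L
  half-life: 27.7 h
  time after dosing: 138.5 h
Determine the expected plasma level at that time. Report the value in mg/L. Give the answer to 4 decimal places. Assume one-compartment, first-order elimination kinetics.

C₀ = Dose / Vd = 152.0 / 320 = 0.4750 mg/L
k = ln2 / t½ = 0.693147 / 27.7 = 0.02502 h⁻¹
t / t½ = 138.5 / 27.7 = 5 half-lives
C = C₀ × (1/2)^5 = 0.4750 × 0.03125 = 0.01484 mg/L

0.0148 mg/L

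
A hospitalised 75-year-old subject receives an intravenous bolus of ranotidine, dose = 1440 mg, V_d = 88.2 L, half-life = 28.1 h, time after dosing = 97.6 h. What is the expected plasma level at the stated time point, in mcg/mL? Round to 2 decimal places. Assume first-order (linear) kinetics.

1.47 mcg/mL

C₀ = Dose / Vd = 1440 / 88.2 = 16.33 mg/L
k = ln2 / t½ = 0.693147 / 28.1 = 0.02467 h⁻¹
C = C₀ · e^(−k·t) = 16.33 × e^(−0.02467 × 97.6)
  = 16.33 × 0.09001 = 1.470 mg/L
(1.470 mg/L = 1.470 mcg/mL)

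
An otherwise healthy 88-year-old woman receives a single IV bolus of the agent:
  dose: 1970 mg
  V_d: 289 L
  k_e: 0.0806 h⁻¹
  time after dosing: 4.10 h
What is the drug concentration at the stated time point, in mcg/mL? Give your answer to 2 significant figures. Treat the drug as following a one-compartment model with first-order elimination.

4.9 mcg/mL

C₀ = Dose / Vd = 1970 / 289 = 6.817 mg/L
C = C₀ · e^(−k·t) = 6.817 × e^(−0.08060 × 4.10)
  = 6.817 × 0.7186 = 4.899 mg/L
(4.899 mg/L = 4.899 mcg/mL)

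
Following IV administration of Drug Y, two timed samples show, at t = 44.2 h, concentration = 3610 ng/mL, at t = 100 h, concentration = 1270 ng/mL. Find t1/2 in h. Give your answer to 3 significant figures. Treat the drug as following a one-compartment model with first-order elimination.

k = ln(C₁/C₂) / (t₂ − t₁) = ln(3610/1270) / (100 − 44.2)
  = 1.045 / 55.80 = 0.01873 h⁻¹
t½ = ln2 / k = 0.693147 / 0.01873 = 37.01 h

37.0 h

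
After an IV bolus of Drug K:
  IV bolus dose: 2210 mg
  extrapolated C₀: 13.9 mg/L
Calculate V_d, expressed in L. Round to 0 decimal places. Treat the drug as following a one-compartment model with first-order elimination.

Vd = Dose / C₀ = 2210 / 13.9 = 159.0 L

159 L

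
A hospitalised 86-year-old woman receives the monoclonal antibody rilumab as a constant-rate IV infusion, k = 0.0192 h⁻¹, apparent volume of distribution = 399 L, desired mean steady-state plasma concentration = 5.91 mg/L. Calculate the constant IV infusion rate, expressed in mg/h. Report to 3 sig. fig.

CL = k × Vd = 0.01920 × 399 = 7.661 L/h
At steady state, infusion rate R₀ = Css × CL = 5.91 × 7.661 = 45.28 mg/h

45.3 mg/h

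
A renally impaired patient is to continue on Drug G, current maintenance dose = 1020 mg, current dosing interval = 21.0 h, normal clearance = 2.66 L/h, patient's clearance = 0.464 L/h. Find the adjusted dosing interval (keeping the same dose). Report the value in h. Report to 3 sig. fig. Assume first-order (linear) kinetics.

120 h

To keep the same average steady-state level, dosing rate must scale with clearance.
CL ratio = 0.464 / 2.66 = 0.1744
New interval (same dose) = 21.0 / 0.1744 = 120.4 h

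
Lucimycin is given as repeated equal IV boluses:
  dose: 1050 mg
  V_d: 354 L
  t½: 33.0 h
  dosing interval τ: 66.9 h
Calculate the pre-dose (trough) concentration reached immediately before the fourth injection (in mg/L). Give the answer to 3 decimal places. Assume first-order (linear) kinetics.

0.950 mg/L

C₀ per dose = Dose / Vd = 1050 / 354 = 2.966 mg/L
k = ln2 / t½ = 0.693147 / 33.0 = 0.02100 h⁻¹
Fraction remaining after one interval: r = e^(−kτ) = e^(−0.02100 × 66.9) = 0.2454
Before dose 4, 3 doses have been given (aged 1τ, 2τ, 3τ).
C_trough = C₀ × (r + r² + … + r^3) = C₀ × r(1−r^3)/(1−r)
        = 2.966 × 0.2454 × (1 − 0.01478) / (1 − 0.2454) = 0.9503 mg/L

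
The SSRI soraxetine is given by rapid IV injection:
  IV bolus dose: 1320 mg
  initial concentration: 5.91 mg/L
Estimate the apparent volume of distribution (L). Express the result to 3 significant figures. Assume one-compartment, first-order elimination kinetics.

223 L

Vd = Dose / C₀ = 1320 / 5.91 = 223.4 L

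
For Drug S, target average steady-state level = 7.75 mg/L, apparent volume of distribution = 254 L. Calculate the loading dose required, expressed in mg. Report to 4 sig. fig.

LD = Css × Vd = 7.75 × 254 = 1969 mg

1969 mg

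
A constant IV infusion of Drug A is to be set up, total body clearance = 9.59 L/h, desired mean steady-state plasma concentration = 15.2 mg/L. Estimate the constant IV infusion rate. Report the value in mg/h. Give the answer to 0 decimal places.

146 mg/h

At steady state, infusion rate R₀ = Css × CL = 15.2 × 9.590 = 145.8 mg/h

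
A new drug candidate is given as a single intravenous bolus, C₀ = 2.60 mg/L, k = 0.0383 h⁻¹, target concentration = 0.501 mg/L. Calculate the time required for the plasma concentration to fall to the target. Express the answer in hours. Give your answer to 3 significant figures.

t = ln(C₀ / C) / k = ln(2.600 / 0.501) / 0.03830
  = ln(5.190) / 0.03830 = 1.647 / 0.03830 = 43.00 h

43.0 h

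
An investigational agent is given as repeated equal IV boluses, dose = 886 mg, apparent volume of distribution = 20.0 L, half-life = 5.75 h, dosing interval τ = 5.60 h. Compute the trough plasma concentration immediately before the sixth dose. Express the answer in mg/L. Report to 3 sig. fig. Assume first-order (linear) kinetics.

C₀ per dose = Dose / Vd = 886 / 20.0 = 44.30 mg/L
k = ln2 / t½ = 0.693147 / 5.75 = 0.1205 h⁻¹
Fraction remaining after one interval: r = e^(−kτ) = e^(−0.1205 × 5.60) = 0.5093
Before dose 6, 5 doses have been given (aged 1τ, 2τ, 3τ, 4τ, 5τ).
C_trough = C₀ × (r + r² + … + r^5) = C₀ × r(1−r^5)/(1−r)
        = 44.30 × 0.5093 × (1 − 0.03427) / (1 − 0.5093) = 44.40 mg/L

44.4 mg/L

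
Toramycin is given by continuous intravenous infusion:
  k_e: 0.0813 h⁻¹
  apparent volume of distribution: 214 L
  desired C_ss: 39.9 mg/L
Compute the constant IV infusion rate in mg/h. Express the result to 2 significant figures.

690 mg/h

CL = k × Vd = 0.08130 × 214 = 17.40 L/h
At steady state, infusion rate R₀ = Css × CL = 39.9 × 17.40 = 694.3 mg/h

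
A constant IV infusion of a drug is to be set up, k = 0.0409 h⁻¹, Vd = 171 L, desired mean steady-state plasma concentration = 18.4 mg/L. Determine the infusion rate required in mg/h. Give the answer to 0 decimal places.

129 mg/h

CL = k × Vd = 0.04090 × 171 = 6.994 L/h
At steady state, infusion rate R₀ = Css × CL = 18.4 × 6.994 = 128.7 mg/h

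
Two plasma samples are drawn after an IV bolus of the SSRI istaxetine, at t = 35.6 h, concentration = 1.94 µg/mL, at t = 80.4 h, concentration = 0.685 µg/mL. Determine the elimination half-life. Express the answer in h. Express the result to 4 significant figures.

29.83 h

k = ln(C₁/C₂) / (t₂ − t₁) = ln(1.94/0.685) / (80.4 − 35.6)
  = 1.041 / 44.80 = 0.02324 h⁻¹
t½ = ln2 / k = 0.693147 / 0.02324 = 29.83 h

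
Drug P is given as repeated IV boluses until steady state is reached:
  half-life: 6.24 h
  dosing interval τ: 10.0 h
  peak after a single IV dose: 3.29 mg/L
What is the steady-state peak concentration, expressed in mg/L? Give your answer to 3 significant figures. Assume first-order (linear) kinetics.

4.91 mg/L

k = ln2 / t½ = 0.693147 / 6.24 = 0.1111 h⁻¹
e^(−kτ) = e^(−0.1111 × 10.0) = 0.3292
Accumulation ratio R = 1 / (1 − e^(−kτ)) = 1 / (1 − 0.3292) = 1.491
Steady-state peak = C₀ × R = 3.29 × 1.491 = 4.905 mg/L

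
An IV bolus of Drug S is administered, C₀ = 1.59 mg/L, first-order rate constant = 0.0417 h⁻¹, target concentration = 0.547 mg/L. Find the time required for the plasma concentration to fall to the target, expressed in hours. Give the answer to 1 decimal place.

t = ln(C₀ / C) / k = ln(1.590 / 0.547) / 0.04170
  = ln(2.907) / 0.04170 = 1.067 / 0.04170 = 25.59 h

25.6 h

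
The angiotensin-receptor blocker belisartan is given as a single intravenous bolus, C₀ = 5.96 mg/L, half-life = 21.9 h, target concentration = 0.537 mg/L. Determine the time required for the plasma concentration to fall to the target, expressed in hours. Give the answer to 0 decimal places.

k = ln2 / t½ = 0.693147 / 21.9 = 0.03165 h⁻¹
t = ln(C₀ / C) / k = ln(5.960 / 0.537) / 0.03165
  = ln(11.10) / 0.03165 = 2.407 / 0.03165 = 76.05 h

76 h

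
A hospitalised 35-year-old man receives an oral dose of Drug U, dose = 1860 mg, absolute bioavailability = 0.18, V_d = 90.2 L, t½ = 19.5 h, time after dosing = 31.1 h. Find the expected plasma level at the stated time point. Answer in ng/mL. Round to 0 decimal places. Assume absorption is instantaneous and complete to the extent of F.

1229 ng/mL

Amount reaching circulation = F × Dose = 0.18 × 1860 = 334.8 mg
C₀ = F·Dose / Vd = 334.8 / 90.2 = 3.712 mg/L
k = ln2 / t½ = 0.693147 / 19.5 = 0.03555 h⁻¹
C = C₀ · e^(−k·t) = 3.712 × e^(−0.03555 × 31.1)
  = 3.712 × 0.3310 = 1.229 mg/L
Convert: 1.229 mg/L × 1000 = 1229 ng/mL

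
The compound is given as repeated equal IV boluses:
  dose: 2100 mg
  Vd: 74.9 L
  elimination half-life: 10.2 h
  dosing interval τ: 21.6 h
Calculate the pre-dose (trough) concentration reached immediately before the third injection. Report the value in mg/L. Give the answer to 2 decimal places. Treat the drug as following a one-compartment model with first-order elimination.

C₀ per dose = Dose / Vd = 2100 / 74.9 = 28.04 mg/L
k = ln2 / t½ = 0.693147 / 10.2 = 0.06796 h⁻¹
Fraction remaining after one interval: r = e^(−kτ) = e^(−0.06796 × 21.6) = 0.2304
Before dose 3, 2 doses have been given (aged 1τ, 2τ).
C_trough = C₀ × (r + r²) = 28.04 × (0.2304 + 0.05308) = 7.949 mg/L

7.95 mg/L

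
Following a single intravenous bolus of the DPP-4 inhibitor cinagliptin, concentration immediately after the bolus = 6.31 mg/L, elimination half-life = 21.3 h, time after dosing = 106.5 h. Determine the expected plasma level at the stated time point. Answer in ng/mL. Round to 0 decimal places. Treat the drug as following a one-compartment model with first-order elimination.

197 ng/mL

k = ln2 / t½ = 0.693147 / 21.3 = 0.03254 h⁻¹
t / t½ = 106.5 / 21.3 = 5 half-lives
C = C₀ × (1/2)^5 = 6.310 × 0.03125 = 0.1972 mg/L
Convert: 0.1972 mg/L × 1000 = 197.2 ng/mL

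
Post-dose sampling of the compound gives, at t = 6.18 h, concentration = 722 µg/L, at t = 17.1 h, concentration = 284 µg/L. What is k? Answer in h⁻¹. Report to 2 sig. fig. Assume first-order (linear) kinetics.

k = ln(C₁/C₂) / (t₂ − t₁) = ln(722/284) / (17.1 − 6.18)
  = 0.9331 / 10.92 = 0.08545 h⁻¹

0.085 h⁻¹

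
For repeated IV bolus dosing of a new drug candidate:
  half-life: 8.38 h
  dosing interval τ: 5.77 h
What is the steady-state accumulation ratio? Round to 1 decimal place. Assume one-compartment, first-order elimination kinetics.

2.6

k = ln2 / t½ = 0.693147 / 8.38 = 0.08271 h⁻¹
e^(−kτ) = e^(−0.08271 × 5.77) = 0.6205
Accumulation ratio R = 1 / (1 − e^(−kτ)) = 1 / (1 − 0.6205) = 2.635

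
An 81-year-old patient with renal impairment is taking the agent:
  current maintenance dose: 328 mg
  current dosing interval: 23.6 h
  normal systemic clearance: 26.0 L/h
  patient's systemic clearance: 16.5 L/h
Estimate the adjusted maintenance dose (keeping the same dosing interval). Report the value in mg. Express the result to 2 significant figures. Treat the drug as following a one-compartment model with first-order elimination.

To keep the same average steady-state level, dosing rate must scale with clearance.
CL ratio = 16.5 / 26.0 = 0.6346
New dose (same interval) = 328 × 0.6346 = 208.1 mg

210 mg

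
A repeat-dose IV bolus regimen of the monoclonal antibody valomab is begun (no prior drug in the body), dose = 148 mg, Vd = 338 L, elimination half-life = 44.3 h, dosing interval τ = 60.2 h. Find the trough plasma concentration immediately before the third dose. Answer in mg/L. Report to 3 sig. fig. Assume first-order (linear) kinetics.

C₀ per dose = Dose / Vd = 148 / 338 = 0.4379 mg/L
k = ln2 / t½ = 0.693147 / 44.3 = 0.01565 h⁻¹
Fraction remaining after one interval: r = e^(−kτ) = e^(−0.01565 × 60.2) = 0.3898
Before dose 3, 2 doses have been given (aged 1τ, 2τ).
C_trough = C₀ × (r + r²) = 0.4379 × (0.3898 + 0.1519) = 0.2372 mg/L

0.237 mg/L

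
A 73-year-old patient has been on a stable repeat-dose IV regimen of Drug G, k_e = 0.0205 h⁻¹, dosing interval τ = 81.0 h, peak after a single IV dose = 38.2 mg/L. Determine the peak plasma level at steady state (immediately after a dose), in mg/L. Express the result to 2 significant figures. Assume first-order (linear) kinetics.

47 mg/L

e^(−kτ) = e^(−0.02050 × 81.0) = 0.1900
Accumulation ratio R = 1 / (1 − e^(−kτ)) = 1 / (1 − 0.1900) = 1.235
Steady-state peak = C₀ × R = 38.2 × 1.235 = 47.18 mg/L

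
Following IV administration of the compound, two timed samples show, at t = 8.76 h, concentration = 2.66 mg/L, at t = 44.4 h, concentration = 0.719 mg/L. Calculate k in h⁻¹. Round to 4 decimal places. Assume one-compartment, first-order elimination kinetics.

0.0367 h⁻¹

k = ln(C₁/C₂) / (t₂ − t₁) = ln(2.66/0.719) / (44.4 − 8.76)
  = 1.308 / 35.64 = 0.03670 h⁻¹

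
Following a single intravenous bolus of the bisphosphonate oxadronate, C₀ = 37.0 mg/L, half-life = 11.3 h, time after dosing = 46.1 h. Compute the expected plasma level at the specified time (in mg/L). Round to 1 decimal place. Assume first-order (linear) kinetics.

2.2 mg/L

k = ln2 / t½ = 0.693147 / 11.3 = 0.06134 h⁻¹
C = C₀ · e^(−k·t) = 37.00 × e^(−0.06134 × 46.1)
  = 37.00 × 0.05914 = 2.188 mg/L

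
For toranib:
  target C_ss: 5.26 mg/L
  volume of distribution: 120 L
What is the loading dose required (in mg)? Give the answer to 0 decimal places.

LD = Css × Vd = 5.26 × 120 = 631.2 mg

631 mg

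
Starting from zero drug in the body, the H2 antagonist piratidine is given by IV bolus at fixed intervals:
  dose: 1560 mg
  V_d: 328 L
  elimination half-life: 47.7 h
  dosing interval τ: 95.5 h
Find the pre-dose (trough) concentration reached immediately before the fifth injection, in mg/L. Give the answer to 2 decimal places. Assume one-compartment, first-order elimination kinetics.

1.58 mg/L

C₀ per dose = Dose / Vd = 1560 / 328 = 4.756 mg/L
k = ln2 / t½ = 0.693147 / 47.7 = 0.01453 h⁻¹
Fraction remaining after one interval: r = e^(−kτ) = e^(−0.01453 × 95.5) = 0.2497
Before dose 5, 4 doses have been given (aged 1τ, 2τ, 3τ, 4τ).
C_trough = C₀ × (r + r² + … + r^4) = C₀ × r(1−r^4)/(1−r)
        = 4.756 × 0.2497 × (1 − 0.003888) / (1 − 0.2497) = 1.577 mg/L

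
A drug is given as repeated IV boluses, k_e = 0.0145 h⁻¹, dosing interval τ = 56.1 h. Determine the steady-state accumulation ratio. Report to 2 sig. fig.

e^(−kτ) = e^(−0.01450 × 56.1) = 0.4433
Accumulation ratio R = 1 / (1 − e^(−kτ)) = 1 / (1 − 0.4433) = 1.796

1.8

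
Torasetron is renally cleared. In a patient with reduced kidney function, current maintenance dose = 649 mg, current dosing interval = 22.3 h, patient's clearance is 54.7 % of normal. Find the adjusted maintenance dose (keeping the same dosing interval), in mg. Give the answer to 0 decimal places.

To keep the same average steady-state level, dosing rate must scale with clearance.
CL ratio = 54.7 / 100 = 0.5470
New dose (same interval) = 649 × 0.5470 = 355.0 mg

355 mg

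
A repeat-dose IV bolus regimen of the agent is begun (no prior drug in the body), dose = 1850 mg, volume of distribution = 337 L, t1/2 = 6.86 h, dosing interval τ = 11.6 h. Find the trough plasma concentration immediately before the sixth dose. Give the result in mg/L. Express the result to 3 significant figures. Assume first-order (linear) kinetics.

C₀ per dose = Dose / Vd = 1850 / 337 = 5.490 mg/L
k = ln2 / t½ = 0.693147 / 6.86 = 0.1010 h⁻¹
Fraction remaining after one interval: r = e^(−kτ) = e^(−0.1010 × 11.6) = 0.3099
Before dose 6, 5 doses have been given (aged 1τ, 2τ, 3τ, 4τ, 5τ).
C_trough = C₀ × (r + r² + … + r^5) = C₀ × r(1−r^5)/(1−r)
        = 5.490 × 0.3099 × (1 − 0.002858) / (1 − 0.3099) = 2.458 mg/L

2.46 mg/L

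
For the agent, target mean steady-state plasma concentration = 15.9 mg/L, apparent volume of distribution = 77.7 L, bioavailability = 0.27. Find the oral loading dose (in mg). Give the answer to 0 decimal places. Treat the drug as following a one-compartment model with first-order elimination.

LD = Css × Vd / F = 15.9 × 77.7 / 0.27 = 4576 mg

4576 mg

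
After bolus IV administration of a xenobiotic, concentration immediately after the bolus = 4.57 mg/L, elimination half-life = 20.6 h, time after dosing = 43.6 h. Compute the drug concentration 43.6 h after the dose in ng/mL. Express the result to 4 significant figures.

1054 ng/mL

k = ln2 / t½ = 0.693147 / 20.6 = 0.03365 h⁻¹
C = C₀ · e^(−k·t) = 4.570 × e^(−0.03365 × 43.6)
  = 4.570 × 0.2306 = 1.054 mg/L
Convert: 1.054 mg/L × 1000 = 1054 ng/mL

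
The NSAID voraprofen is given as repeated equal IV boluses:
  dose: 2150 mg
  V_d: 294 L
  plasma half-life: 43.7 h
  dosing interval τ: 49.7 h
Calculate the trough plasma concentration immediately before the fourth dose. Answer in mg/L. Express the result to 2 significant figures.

5.5 mg/L

C₀ per dose = Dose / Vd = 2150 / 294 = 7.313 mg/L
k = ln2 / t½ = 0.693147 / 43.7 = 0.01586 h⁻¹
Fraction remaining after one interval: r = e^(−kτ) = e^(−0.01586 × 49.7) = 0.4546
Before dose 4, 3 doses have been given (aged 1τ, 2τ, 3τ).
C_trough = C₀ × (r + r² + … + r^3) = C₀ × r(1−r^3)/(1−r)
        = 7.313 × 0.4546 × (1 − 0.09395) / (1 − 0.4546) = 5.523 mg/L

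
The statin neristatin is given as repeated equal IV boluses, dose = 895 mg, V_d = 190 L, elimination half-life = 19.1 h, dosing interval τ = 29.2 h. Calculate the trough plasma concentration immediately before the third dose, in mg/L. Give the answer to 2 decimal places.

C₀ per dose = Dose / Vd = 895 / 190 = 4.711 mg/L
k = ln2 / t½ = 0.693147 / 19.1 = 0.03629 h⁻¹
Fraction remaining after one interval: r = e^(−kτ) = e^(−0.03629 × 29.2) = 0.3466
Before dose 3, 2 doses have been given (aged 1τ, 2τ).
C_trough = C₀ × (r + r²) = 4.711 × (0.3466 + 0.1201) = 2.199 mg/L

2.20 mg/L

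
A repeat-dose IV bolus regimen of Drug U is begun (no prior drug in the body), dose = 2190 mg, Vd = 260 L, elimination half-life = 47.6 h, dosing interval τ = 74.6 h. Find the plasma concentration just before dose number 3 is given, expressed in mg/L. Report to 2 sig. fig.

3.8 mg/L

C₀ per dose = Dose / Vd = 2190 / 260 = 8.423 mg/L
k = ln2 / t½ = 0.693147 / 47.6 = 0.01456 h⁻¹
Fraction remaining after one interval: r = e^(−kτ) = e^(−0.01456 × 74.6) = 0.3375
Before dose 3, 2 doses have been given (aged 1τ, 2τ).
C_trough = C₀ × (r + r²) = 8.423 × (0.3375 + 0.1139) = 3.802 mg/L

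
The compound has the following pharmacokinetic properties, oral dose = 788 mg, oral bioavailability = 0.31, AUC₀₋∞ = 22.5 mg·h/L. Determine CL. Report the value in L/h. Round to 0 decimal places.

CL = F·Dose / AUC = 0.31 × 788 / 22.5 = 10.86 L/h

11 L/h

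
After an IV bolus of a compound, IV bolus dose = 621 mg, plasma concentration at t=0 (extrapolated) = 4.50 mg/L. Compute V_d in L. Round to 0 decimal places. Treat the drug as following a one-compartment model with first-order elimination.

138 L

Vd = Dose / C₀ = 621.0 / 4.50 = 138.0 L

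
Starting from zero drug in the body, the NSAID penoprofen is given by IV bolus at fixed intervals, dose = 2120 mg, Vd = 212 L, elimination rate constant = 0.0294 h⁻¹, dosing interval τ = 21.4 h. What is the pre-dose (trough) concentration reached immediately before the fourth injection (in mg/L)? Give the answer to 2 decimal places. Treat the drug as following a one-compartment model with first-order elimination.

C₀ per dose = Dose / Vd = 2120 / 212 = 10.00 mg/L
Fraction remaining after one interval: r = e^(−kτ) = e^(−0.02940 × 21.4) = 0.5330
Before dose 4, 3 doses have been given (aged 1τ, 2τ, 3τ).
C_trough = C₀ × (r + r² + … + r^3) = C₀ × r(1−r^3)/(1−r)
        = 10.00 × 0.5330 × (1 − 0.1514) / (1 − 0.5330) = 9.685 mg/L

9.69 mg/L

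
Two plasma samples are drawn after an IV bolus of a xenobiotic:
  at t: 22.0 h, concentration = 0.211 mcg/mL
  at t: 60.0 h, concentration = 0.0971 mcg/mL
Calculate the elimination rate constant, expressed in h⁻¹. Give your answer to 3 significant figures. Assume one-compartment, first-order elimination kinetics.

0.0204 h⁻¹

k = ln(C₁/C₂) / (t₂ − t₁) = ln(0.211/0.0971) / (60.0 − 22.0)
  = 0.7761 / 38.00 = 0.02042 h⁻¹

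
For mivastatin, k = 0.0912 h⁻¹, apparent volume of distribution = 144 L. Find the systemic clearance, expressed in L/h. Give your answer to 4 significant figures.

13.13 L/h

CL = k × Vd = 0.0912 × 144 = 13.13 L/h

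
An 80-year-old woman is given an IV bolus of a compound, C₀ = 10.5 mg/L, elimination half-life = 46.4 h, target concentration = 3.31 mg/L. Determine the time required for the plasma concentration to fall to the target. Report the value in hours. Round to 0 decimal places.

k = ln2 / t½ = 0.693147 / 46.4 = 0.01494 h⁻¹
t = ln(C₀ / C) / k = ln(10.50 / 3.31) / 0.01494
  = ln(3.172) / 0.01494 = 1.154 / 0.01494 = 77.24 h

77 h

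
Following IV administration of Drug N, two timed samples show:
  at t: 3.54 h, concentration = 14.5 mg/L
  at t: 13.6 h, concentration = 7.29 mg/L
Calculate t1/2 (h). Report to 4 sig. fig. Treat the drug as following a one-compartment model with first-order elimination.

k = ln(C₁/C₂) / (t₂ − t₁) = ln(14.5/7.29) / (13.6 − 3.54)
  = 0.6876 / 10.06 = 0.06835 h⁻¹
t½ = ln2 / k = 0.693147 / 0.06835 = 10.14 h

10.14 h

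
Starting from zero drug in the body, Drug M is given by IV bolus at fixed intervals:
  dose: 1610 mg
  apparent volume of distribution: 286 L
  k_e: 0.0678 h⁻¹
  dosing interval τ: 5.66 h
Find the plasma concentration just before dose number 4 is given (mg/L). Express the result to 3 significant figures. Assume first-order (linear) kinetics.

8.23 mg/L

C₀ per dose = Dose / Vd = 1610 / 286 = 5.629 mg/L
Fraction remaining after one interval: r = e^(−kτ) = e^(−0.06780 × 5.66) = 0.6813
Before dose 4, 3 doses have been given (aged 1τ, 2τ, 3τ).
C_trough = C₀ × (r + r² + … + r^3) = C₀ × r(1−r^3)/(1−r)
        = 5.629 × 0.6813 × (1 − 0.3162) / (1 − 0.6813) = 8.228 mg/L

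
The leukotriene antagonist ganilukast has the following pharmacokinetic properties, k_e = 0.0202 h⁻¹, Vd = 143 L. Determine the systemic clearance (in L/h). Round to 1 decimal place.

2.9 L/h

CL = k × Vd = 0.0202 × 143 = 2.889 L/h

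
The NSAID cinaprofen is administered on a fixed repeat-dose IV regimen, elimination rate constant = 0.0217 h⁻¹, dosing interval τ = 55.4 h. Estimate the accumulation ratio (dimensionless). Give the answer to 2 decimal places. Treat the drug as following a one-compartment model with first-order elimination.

1.43

e^(−kτ) = e^(−0.02170 × 55.4) = 0.3005
Accumulation ratio R = 1 / (1 − e^(−kτ)) = 1 / (1 − 0.3005) = 1.430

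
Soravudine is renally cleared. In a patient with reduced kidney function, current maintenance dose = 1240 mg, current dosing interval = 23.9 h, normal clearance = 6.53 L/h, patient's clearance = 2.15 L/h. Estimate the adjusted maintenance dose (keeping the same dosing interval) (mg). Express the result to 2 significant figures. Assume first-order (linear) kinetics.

To keep the same average steady-state level, dosing rate must scale with clearance.
CL ratio = 2.15 / 6.53 = 0.3292
New dose (same interval) = 1240 × 0.3292 = 408.2 mg

410 mg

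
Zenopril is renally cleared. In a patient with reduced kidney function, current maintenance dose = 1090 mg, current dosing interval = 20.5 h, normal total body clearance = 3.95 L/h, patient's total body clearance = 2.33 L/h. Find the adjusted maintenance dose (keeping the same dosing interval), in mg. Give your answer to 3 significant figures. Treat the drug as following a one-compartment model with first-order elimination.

643 mg

To keep the same average steady-state level, dosing rate must scale with clearance.
CL ratio = 2.33 / 3.95 = 0.5899
New dose (same interval) = 1090 × 0.5899 = 643.0 mg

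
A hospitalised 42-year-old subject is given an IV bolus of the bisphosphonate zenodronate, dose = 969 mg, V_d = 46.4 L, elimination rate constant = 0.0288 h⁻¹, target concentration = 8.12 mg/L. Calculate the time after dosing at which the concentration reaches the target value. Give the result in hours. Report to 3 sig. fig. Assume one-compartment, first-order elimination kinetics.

32.8 h

C₀ = Dose / Vd = 969.0 / 46.4 = 20.88 mg/L
t = ln(C₀ / C) / k = ln(20.88 / 8.12) / 0.02880
  = ln(2.571) / 0.02880 = 0.9443 / 0.02880 = 32.79 h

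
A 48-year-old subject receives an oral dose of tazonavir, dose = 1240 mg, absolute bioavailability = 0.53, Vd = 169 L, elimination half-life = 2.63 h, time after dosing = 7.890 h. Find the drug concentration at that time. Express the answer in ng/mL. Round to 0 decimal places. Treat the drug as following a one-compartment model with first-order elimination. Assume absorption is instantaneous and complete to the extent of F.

486 ng/mL

Amount reaching circulation = F × Dose = 0.53 × 1240 = 657.2 mg
C₀ = F·Dose / Vd = 657.2 / 169 = 3.889 mg/L
k = ln2 / t½ = 0.693147 / 2.63 = 0.2636 h⁻¹
t / t½ = 7.890 / 2.63 = 3 half-lives
C = C₀ × (1/2)^3 = 3.889 × 0.1250 = 0.4861 mg/L
Convert: 0.4861 mg/L × 1000 = 486.1 ng/mL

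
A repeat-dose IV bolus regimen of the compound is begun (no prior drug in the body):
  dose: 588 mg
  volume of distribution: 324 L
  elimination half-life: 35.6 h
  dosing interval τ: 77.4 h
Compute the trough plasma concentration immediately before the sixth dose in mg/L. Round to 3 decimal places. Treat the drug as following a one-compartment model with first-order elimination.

C₀ per dose = Dose / Vd = 588 / 324 = 1.815 mg/L
k = ln2 / t½ = 0.693147 / 35.6 = 0.01947 h⁻¹
Fraction remaining after one interval: r = e^(−kτ) = e^(−0.01947 × 77.4) = 0.2216
Before dose 6, 5 doses have been given (aged 1τ, 2τ, 3τ, 4τ, 5τ).
C_trough = C₀ × (r + r² + … + r^5) = C₀ × r(1−r^5)/(1−r)
        = 1.815 × 0.2216 × (1 − 0.0005344) / (1 − 0.2216) = 0.5164 mg/L

0.516 mg/L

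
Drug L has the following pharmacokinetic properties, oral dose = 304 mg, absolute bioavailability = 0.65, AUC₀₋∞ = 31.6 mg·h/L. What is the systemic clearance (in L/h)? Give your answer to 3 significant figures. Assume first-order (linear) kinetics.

6.25 L/h

CL = F·Dose / AUC = 0.65 × 304 / 31.6 = 6.253 L/h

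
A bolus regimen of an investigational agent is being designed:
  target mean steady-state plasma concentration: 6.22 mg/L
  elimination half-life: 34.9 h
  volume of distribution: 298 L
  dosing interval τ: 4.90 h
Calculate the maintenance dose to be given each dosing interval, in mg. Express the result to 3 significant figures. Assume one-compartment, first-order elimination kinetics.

k = ln2 / t½ = 0.693147 / 34.9 = 0.01986 h⁻¹
CL = k × Vd = 0.01986 × 298 = 5.918 L/h
At steady state, Dose/τ = Css × CL.
Dose = Css × CL × τ = 6.22 × 5.918 × 4.90 = 180.4 mg

180 mg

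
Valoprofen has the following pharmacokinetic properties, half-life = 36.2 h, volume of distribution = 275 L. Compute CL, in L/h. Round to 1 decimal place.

k = ln2 / t½ = 0.693147 / 36.2 = 0.01915 h⁻¹
CL = k × Vd = 0.01915 × 275 = 5.266 L/h

5.3 L/h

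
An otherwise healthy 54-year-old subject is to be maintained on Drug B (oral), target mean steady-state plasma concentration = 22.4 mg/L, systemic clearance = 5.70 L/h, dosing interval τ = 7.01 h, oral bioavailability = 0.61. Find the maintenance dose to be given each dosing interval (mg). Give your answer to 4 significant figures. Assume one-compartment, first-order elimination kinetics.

1467 mg

At steady state, F × (Dose/τ) = Css × CL.
Dose = Css × CL × τ / F = 22.4 × 5.700 × 7.01 / 0.61 = 1467 mg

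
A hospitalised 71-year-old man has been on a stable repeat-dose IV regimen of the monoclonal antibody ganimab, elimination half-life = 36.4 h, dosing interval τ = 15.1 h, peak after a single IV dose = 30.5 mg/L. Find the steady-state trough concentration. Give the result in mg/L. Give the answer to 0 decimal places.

92 mg/L

k = ln2 / t½ = 0.693147 / 36.4 = 0.01904 h⁻¹
e^(−kτ) = e^(−0.01904 × 15.1) = 0.7501
Accumulation ratio R = 1 / (1 − e^(−kτ)) = 1 / (1 − 0.7501) = 4.002
Steady-state trough = C₀ × R × e^(−kτ) = 30.5 × 4.002 × 0.7501 = 91.56 mg/L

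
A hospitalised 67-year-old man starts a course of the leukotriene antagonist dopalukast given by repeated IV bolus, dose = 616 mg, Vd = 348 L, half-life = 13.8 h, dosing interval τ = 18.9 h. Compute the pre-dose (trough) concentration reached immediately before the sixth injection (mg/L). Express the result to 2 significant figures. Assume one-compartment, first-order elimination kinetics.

C₀ per dose = Dose / Vd = 616 / 348 = 1.770 mg/L
k = ln2 / t½ = 0.693147 / 13.8 = 0.05023 h⁻¹
Fraction remaining after one interval: r = e^(−kτ) = e^(−0.05023 × 18.9) = 0.3870
Before dose 6, 5 doses have been given (aged 1τ, 2τ, 3τ, 4τ, 5τ).
C_trough = C₀ × (r + r² + … + r^5) = C₀ × r(1−r^5)/(1−r)
        = 1.770 × 0.3870 × (1 − 0.008681) / (1 − 0.3870) = 1.108 mg/L

1.1 mg/L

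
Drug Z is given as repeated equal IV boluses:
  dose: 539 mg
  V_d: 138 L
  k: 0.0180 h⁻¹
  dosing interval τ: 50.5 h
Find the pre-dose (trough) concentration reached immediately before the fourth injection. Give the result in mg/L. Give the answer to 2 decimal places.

C₀ per dose = Dose / Vd = 539 / 138 = 3.906 mg/L
Fraction remaining after one interval: r = e^(−kτ) = e^(−0.01800 × 50.5) = 0.4029
Before dose 4, 3 doses have been given (aged 1τ, 2τ, 3τ).
C_trough = C₀ × (r + r² + … + r^3) = C₀ × r(1−r^3)/(1−r)
        = 3.906 × 0.4029 × (1 − 0.06540) / (1 − 0.4029) = 2.463 mg/L

2.46 mg/L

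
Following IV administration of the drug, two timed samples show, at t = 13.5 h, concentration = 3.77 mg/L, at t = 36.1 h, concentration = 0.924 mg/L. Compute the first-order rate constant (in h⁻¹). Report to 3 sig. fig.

0.0622 h⁻¹

k = ln(C₁/C₂) / (t₂ − t₁) = ln(3.77/0.924) / (36.1 − 13.5)
  = 1.406 / 22.60 = 0.06221 h⁻¹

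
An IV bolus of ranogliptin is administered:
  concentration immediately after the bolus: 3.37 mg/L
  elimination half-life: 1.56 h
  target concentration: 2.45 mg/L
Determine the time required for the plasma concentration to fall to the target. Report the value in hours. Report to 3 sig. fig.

k = ln2 / t½ = 0.693147 / 1.56 = 0.4443 h⁻¹
t = ln(C₀ / C) / k = ln(3.370 / 2.45) / 0.4443
  = ln(1.376) / 0.4443 = 0.3192 / 0.4443 = 0.7184 h

0.718 h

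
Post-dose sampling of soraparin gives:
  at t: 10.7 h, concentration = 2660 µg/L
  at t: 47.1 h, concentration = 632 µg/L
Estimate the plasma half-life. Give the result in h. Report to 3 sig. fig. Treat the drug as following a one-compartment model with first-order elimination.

k = ln(C₁/C₂) / (t₂ − t₁) = ln(2660/632) / (47.1 − 10.7)
  = 1.437 / 36.40 = 0.03948 h⁻¹
t½ = ln2 / k = 0.693147 / 0.03948 = 17.56 h

17.6 h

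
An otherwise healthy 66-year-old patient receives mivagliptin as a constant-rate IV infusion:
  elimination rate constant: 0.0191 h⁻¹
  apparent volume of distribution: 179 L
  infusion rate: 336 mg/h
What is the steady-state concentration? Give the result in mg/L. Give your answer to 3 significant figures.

98.3 mg/L

CL = k × Vd = 0.01910 × 179 = 3.419 L/h
At steady state Css = R₀ / CL = 336 / 3.419 = 98.27 mg/L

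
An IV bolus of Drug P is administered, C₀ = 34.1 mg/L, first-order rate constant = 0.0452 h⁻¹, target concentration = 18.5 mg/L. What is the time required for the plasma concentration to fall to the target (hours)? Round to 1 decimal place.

t = ln(C₀ / C) / k = ln(34.10 / 18.5) / 0.04520
  = ln(1.843) / 0.04520 = 0.6114 / 0.04520 = 13.53 h

13.5 h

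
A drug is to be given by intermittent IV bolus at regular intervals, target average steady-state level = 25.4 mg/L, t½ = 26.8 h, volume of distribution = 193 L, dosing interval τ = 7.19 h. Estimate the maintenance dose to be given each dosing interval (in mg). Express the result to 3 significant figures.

k = ln2 / t½ = 0.693147 / 26.8 = 0.02586 h⁻¹
CL = k × Vd = 0.02586 × 193 = 4.991 L/h
At steady state, Dose/τ = Css × CL.
Dose = Css × CL × τ = 25.4 × 4.991 × 7.19 = 911.5 mg

912 mg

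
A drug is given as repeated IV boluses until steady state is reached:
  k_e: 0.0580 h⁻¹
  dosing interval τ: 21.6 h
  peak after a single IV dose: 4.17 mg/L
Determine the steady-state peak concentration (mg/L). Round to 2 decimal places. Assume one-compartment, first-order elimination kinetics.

e^(−kτ) = e^(−0.05800 × 21.6) = 0.2857
Accumulation ratio R = 1 / (1 − e^(−kτ)) = 1 / (1 − 0.2857) = 1.400
Steady-state peak = C₀ × R = 4.17 × 1.400 = 5.838 mg/L

5.84 mg/L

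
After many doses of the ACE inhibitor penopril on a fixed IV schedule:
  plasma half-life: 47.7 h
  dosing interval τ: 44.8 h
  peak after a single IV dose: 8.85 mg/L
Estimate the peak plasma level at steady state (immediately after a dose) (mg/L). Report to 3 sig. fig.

k = ln2 / t½ = 0.693147 / 47.7 = 0.01453 h⁻¹
e^(−kτ) = e^(−0.01453 × 44.8) = 0.5216
Accumulation ratio R = 1 / (1 − e^(−kτ)) = 1 / (1 − 0.5216) = 2.090
Steady-state peak = C₀ × R = 8.85 × 2.090 = 18.50 mg/L

18.5 mg/L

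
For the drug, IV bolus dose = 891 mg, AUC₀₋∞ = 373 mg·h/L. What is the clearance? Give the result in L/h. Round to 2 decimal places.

2.39 L/h

CL = Dose / AUC = 891 / 373 = 2.389 L/h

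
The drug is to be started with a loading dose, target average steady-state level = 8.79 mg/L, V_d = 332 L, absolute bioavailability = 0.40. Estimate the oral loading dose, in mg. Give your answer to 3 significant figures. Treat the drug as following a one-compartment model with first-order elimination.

7300 mg

LD = Css × Vd / F = 8.79 × 332 / 0.40 = 7296 mg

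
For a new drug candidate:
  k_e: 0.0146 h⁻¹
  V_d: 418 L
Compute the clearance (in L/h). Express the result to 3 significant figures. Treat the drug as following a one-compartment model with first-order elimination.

6.10 L/h

CL = k × Vd = 0.0146 × 418 = 6.103 L/h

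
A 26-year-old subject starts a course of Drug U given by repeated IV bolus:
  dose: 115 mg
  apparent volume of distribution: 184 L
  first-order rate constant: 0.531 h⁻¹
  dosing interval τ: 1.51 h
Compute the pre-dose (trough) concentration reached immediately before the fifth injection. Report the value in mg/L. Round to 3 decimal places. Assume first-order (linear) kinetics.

C₀ per dose = Dose / Vd = 115 / 184 = 0.6250 mg/L
Fraction remaining after one interval: r = e^(−kτ) = e^(−0.5310 × 1.51) = 0.4485
Before dose 5, 4 doses have been given (aged 1τ, 2τ, 3τ, 4τ).
C_trough = C₀ × (r + r² + … + r^4) = C₀ × r(1−r^4)/(1−r)
        = 0.6250 × 0.4485 × (1 − 0.04046) / (1 − 0.4485) = 0.4877 mg/L

0.488 mg/L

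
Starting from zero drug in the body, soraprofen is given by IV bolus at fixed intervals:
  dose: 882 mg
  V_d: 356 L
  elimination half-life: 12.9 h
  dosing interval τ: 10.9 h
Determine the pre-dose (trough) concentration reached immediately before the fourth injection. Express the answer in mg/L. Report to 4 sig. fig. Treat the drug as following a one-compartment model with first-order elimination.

2.575 mg/L

C₀ per dose = Dose / Vd = 882 / 356 = 2.478 mg/L
k = ln2 / t½ = 0.693147 / 12.9 = 0.05373 h⁻¹
Fraction remaining after one interval: r = e^(−kτ) = e^(−0.05373 × 10.9) = 0.5567
Before dose 4, 3 doses have been given (aged 1τ, 2τ, 3τ).
C_trough = C₀ × (r + r² + … + r^3) = C₀ × r(1−r^3)/(1−r)
        = 2.478 × 0.5567 × (1 − 0.1725) / (1 − 0.5567) = 2.575 mg/L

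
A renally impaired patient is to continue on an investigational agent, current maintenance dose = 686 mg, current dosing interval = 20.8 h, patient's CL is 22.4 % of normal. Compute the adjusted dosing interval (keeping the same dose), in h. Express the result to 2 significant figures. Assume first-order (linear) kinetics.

93 h

To keep the same average steady-state level, dosing rate must scale with clearance.
CL ratio = 22.4 / 100 = 0.2240
New interval (same dose) = 20.8 / 0.2240 = 92.86 h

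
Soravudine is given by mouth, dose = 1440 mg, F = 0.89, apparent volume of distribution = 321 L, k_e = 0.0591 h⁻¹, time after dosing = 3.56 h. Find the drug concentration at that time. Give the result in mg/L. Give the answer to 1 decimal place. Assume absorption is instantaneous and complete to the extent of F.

Amount reaching circulation = F × Dose = 0.89 × 1440 = 1282 mg
C₀ = F·Dose / Vd = 1282 / 321 = 3.994 mg/L
C = C₀ · e^(−k·t) = 3.994 × e^(−0.05910 × 3.56)
  = 3.994 × 0.8103 = 3.236 mg/L

3.2 mg/L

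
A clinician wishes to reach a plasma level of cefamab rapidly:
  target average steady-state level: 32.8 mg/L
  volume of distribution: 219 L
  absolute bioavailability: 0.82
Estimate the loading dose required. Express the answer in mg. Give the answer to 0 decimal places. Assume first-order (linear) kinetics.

8760 mg

LD = Css × Vd / F = 32.8 × 219 / 0.82 = 8760 mg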